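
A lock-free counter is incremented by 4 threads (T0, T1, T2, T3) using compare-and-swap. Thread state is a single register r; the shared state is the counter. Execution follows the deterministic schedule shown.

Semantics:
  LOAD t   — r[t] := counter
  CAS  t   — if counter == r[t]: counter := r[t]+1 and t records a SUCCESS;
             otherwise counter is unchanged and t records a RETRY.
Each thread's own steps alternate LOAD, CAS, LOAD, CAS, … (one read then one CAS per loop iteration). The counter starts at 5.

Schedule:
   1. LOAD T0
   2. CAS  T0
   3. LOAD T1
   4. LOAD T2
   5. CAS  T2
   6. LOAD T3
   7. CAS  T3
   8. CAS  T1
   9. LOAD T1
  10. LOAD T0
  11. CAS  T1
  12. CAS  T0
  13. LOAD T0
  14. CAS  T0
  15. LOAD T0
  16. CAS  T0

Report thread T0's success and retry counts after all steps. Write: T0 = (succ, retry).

#1 T0 reads 5
#2 T0 CAS(5→6) writes; counter now 6
#3 T1 reads 6
#4 T2 reads 6
#5 T2 CAS(6→7) writes; counter now 7
#6 T3 reads 7
#7 T3 CAS(7→8) writes; counter now 8
#8 T1 CAS(6→7) fails; counter now 8
#9 T1 reads 8
#10 T0 reads 8
#11 T1 CAS(8→9) writes; counter now 9
#12 T0 CAS(8→9) fails; counter now 9
#13 T0 reads 9
#14 T0 CAS(9→10) writes; counter now 10
#15 T0 reads 10
#16 T0 CAS(10→11) writes; counter now 11

T0 = (3, 1)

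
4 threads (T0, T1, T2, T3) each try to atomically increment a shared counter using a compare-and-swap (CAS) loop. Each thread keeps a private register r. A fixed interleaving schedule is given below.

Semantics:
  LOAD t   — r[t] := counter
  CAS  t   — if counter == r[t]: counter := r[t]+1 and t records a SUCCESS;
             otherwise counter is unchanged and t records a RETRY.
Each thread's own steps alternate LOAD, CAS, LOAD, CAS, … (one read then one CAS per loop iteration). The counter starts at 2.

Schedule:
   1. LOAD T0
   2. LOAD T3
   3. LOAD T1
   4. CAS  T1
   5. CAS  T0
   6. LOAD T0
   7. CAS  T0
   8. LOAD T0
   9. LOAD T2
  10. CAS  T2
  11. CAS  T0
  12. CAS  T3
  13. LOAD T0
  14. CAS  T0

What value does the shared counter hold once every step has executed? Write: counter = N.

counter = 6

step 1: T0 LOAD ⇒ load; ctr=2 reg=2
step 2: T3 LOAD ⇒ load; ctr=2 reg=2
step 3: T1 LOAD ⇒ load; ctr=2 reg=2
step 4: T1 CAS ⇒ ok; ctr=3 reg=2
step 5: T0 CAS ⇒ retry; ctr=3 reg=2
step 6: T0 LOAD ⇒ load; ctr=3 reg=3
step 7: T0 CAS ⇒ ok; ctr=4 reg=3
step 8: T0 LOAD ⇒ load; ctr=4 reg=4
step 9: T2 LOAD ⇒ load; ctr=4 reg=4
step 10: T2 CAS ⇒ ok; ctr=5 reg=4
step 11: T0 CAS ⇒ retry; ctr=5 reg=4
step 12: T3 CAS ⇒ retry; ctr=5 reg=2
step 13: T0 LOAD ⇒ load; ctr=5 reg=5
step 14: T0 CAS ⇒ ok; ctr=6 reg=5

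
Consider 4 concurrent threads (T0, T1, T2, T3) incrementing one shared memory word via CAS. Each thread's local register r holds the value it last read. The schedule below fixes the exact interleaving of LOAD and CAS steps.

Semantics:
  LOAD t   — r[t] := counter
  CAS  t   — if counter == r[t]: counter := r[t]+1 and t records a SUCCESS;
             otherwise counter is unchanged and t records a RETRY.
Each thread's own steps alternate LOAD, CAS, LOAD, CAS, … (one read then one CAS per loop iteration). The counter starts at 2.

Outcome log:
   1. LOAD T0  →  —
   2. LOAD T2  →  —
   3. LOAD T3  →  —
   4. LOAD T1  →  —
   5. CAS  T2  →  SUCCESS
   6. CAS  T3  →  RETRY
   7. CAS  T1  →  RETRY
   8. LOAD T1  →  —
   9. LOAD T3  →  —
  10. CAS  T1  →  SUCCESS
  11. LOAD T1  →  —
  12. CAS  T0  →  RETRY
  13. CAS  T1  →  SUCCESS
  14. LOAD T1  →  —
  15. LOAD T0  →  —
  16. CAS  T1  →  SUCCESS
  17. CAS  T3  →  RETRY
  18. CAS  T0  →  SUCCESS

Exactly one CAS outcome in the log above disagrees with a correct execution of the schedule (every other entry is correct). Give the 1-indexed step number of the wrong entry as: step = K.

step = 18

Correct run:
#1 T0 reads 2
#2 T2 reads 2
#3 T3 reads 2
#4 T1 reads 2
#5 T2 CAS(2→3) writes; counter now 3
#6 T3 CAS(2→3) fails; counter now 3
#7 T1 CAS(2→3) fails; counter now 3
#8 T1 reads 3
#9 T3 reads 3
#10 T1 CAS(3→4) writes; counter now 4
#11 T1 reads 4
#12 T0 CAS(2→3) fails; counter now 4
#13 T1 CAS(4→5) writes; counter now 5
#14 T1 reads 5
#15 T0 reads 5
#16 T1 CAS(5→6) writes; counter now 6
#17 T3 CAS(3→4) fails; counter now 6
#18 T0 CAS(5→6) fails; counter now 6
Log disagrees first at step 18.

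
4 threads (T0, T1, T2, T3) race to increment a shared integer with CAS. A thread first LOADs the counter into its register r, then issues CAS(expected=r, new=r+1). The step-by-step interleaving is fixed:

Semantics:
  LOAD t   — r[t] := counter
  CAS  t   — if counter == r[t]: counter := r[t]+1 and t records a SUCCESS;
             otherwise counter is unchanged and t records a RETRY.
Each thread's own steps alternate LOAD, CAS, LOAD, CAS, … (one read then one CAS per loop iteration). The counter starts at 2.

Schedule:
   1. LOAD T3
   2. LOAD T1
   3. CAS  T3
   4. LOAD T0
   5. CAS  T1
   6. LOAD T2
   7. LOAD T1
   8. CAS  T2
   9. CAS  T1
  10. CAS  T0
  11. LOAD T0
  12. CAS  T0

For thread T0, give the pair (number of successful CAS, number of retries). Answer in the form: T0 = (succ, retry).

step 1: T3 LOAD ⇒ load; ctr=2 reg=2
step 2: T1 LOAD ⇒ load; ctr=2 reg=2
step 3: T3 CAS ⇒ ok; ctr=3 reg=2
step 4: T0 LOAD ⇒ load; ctr=3 reg=3
step 5: T1 CAS ⇒ retry; ctr=3 reg=2
step 6: T2 LOAD ⇒ load; ctr=3 reg=3
step 7: T1 LOAD ⇒ load; ctr=3 reg=3
step 8: T2 CAS ⇒ ok; ctr=4 reg=3
step 9: T1 CAS ⇒ retry; ctr=4 reg=3
step 10: T0 CAS ⇒ retry; ctr=4 reg=3
step 11: T0 LOAD ⇒ load; ctr=4 reg=4
step 12: T0 CAS ⇒ ok; ctr=5 reg=4

T0 = (1, 1)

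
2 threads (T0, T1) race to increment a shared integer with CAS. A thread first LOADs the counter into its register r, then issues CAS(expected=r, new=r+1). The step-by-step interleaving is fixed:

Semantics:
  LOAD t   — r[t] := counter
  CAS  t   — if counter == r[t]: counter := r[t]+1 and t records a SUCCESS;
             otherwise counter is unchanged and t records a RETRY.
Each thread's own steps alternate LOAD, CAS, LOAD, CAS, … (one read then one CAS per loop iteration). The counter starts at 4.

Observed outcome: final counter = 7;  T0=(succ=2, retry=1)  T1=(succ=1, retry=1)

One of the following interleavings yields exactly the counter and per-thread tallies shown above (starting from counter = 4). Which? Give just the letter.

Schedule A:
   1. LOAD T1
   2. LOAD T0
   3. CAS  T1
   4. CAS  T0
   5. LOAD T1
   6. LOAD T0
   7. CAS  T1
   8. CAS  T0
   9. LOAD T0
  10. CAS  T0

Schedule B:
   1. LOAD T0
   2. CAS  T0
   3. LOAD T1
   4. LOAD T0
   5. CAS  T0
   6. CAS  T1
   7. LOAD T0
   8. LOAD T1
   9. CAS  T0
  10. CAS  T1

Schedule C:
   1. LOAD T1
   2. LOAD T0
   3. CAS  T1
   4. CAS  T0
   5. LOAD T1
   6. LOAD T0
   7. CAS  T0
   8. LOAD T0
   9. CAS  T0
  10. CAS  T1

C

Simulating candidate C:
[1] T1.load  rd  (counter 4, T1.r 4)
[2] T0.load  rd  (counter 4, T0.r 4)
[3] T1.cas  hit  (counter 5, T1.r 4)
[4] T0.cas  miss  (counter 5, T0.r 4)
[5] T1.load  rd  (counter 5, T1.r 5)
[6] T0.load  rd  (counter 5, T0.r 5)
[7] T0.cas  hit  (counter 6, T0.r 5)
[8] T0.load  rd  (counter 6, T0.r 6)
[9] T0.cas  hit  (counter 7, T0.r 6)
[10] T1.cas  miss  (counter 7, T1.r 5)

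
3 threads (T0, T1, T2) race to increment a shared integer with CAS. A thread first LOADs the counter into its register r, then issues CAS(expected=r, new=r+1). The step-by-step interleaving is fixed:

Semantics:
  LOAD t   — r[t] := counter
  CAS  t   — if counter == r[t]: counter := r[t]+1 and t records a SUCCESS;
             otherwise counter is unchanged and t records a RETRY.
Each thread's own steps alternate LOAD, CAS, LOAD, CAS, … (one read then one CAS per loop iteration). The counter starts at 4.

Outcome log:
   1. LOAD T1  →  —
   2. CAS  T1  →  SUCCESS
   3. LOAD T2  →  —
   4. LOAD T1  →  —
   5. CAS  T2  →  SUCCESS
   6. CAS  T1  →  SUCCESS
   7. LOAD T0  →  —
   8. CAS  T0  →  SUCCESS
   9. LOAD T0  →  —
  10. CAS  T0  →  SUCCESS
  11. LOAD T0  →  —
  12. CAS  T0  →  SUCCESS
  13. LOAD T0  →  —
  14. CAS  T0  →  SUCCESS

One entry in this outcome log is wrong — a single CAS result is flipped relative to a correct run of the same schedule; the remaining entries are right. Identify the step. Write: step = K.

Reference trace:
   1) LOAD T1:  M=4  r_T1=4
   2) CAS  T1:  M=5  r_T1=4 ✓
   3) LOAD T2:  M=5  r_T2=5
   4) LOAD T1:  M=5  r_T1=5
   5) CAS  T2:  M=6  r_T2=5 ✓
   6) CAS  T1:  M=6  r_T1=5 ✗
   7) LOAD T0:  M=6  r_T0=6
   8) CAS  T0:  M=7  r_T0=6 ✓
   9) LOAD T0:  M=7  r_T0=7
  10) CAS  T0:  M=8  r_T0=7 ✓
  11) LOAD T0:  M=8  r_T0=8
  12) CAS  T0:  M=9  r_T0=8 ✓
  13) LOAD T0:  M=9  r_T0=9
  14) CAS  T0:  M=10  r_T0=9 ✓
Log disagrees first at step 6.

step = 6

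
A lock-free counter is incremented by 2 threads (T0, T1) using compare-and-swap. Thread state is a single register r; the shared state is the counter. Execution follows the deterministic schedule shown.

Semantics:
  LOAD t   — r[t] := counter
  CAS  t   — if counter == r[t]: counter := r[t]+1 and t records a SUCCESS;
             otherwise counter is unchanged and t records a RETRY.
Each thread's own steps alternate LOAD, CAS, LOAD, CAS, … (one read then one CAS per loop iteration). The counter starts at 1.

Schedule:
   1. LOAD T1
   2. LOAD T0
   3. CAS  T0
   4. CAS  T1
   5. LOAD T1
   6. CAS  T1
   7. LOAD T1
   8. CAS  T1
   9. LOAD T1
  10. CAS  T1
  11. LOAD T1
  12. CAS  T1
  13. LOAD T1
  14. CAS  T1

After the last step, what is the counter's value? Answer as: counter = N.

step 1: T1 LOAD ⇒ load; ctr=1 reg=1
step 2: T0 LOAD ⇒ load; ctr=1 reg=1
step 3: T0 CAS ⇒ ok; ctr=2 reg=1
step 4: T1 CAS ⇒ retry; ctr=2 reg=1
step 5: T1 LOAD ⇒ load; ctr=2 reg=2
step 6: T1 CAS ⇒ ok; ctr=3 reg=2
step 7: T1 LOAD ⇒ load; ctr=3 reg=3
step 8: T1 CAS ⇒ ok; ctr=4 reg=3
step 9: T1 LOAD ⇒ load; ctr=4 reg=4
step 10: T1 CAS ⇒ ok; ctr=5 reg=4
step 11: T1 LOAD ⇒ load; ctr=5 reg=5
step 12: T1 CAS ⇒ ok; ctr=6 reg=5
step 13: T1 LOAD ⇒ load; ctr=6 reg=6
step 14: T1 CAS ⇒ ok; ctr=7 reg=6

counter = 7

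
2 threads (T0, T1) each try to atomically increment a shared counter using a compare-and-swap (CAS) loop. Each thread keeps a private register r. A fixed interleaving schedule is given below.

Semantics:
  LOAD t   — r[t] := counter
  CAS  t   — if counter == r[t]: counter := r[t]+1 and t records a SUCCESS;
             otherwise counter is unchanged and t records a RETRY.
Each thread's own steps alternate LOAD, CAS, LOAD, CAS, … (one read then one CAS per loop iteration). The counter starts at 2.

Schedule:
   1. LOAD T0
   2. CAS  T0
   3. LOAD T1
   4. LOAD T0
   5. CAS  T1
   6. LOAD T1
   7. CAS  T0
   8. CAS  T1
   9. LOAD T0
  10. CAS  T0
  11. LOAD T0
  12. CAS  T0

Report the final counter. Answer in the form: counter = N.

counter = 7

step 1: T0 LOAD ⇒ load; ctr=2 reg=2
step 2: T0 CAS ⇒ ok; ctr=3 reg=2
step 3: T1 LOAD ⇒ load; ctr=3 reg=3
step 4: T0 LOAD ⇒ load; ctr=3 reg=3
step 5: T1 CAS ⇒ ok; ctr=4 reg=3
step 6: T1 LOAD ⇒ load; ctr=4 reg=4
step 7: T0 CAS ⇒ retry; ctr=4 reg=3
step 8: T1 CAS ⇒ ok; ctr=5 reg=4
step 9: T0 LOAD ⇒ load; ctr=5 reg=5
step 10: T0 CAS ⇒ ok; ctr=6 reg=5
step 11: T0 LOAD ⇒ load; ctr=6 reg=6
step 12: T0 CAS ⇒ ok; ctr=7 reg=6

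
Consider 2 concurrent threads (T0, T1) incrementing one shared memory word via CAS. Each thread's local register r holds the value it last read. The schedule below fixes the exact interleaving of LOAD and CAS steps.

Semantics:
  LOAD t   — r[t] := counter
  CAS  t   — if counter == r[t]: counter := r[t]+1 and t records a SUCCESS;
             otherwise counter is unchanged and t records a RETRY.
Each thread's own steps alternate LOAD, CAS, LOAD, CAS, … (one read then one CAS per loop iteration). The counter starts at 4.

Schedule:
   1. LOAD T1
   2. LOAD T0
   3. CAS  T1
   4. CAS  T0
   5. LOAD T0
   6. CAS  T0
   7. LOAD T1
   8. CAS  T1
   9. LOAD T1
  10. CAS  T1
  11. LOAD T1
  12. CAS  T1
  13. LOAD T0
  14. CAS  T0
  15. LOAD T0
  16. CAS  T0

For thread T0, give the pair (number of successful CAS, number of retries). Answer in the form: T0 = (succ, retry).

T0 = (3, 1)

T1 LOAD — after: cnt=4, r=4 — load
T0 LOAD — after: cnt=4, r=4 — load
T1 CAS — after: cnt=5, r=4 — ok
T0 CAS — after: cnt=5, r=4 — retry
T0 LOAD — after: cnt=5, r=5 — load
T0 CAS — after: cnt=6, r=5 — ok
T1 LOAD — after: cnt=6, r=6 — load
T1 CAS — after: cnt=7, r=6 — ok
T1 LOAD — after: cnt=7, r=7 — load
T1 CAS — after: cnt=8, r=7 — ok
T1 LOAD — after: cnt=8, r=8 — load
T1 CAS — after: cnt=9, r=8 — ok
T0 LOAD — after: cnt=9, r=9 — load
T0 CAS — after: cnt=10, r=9 — ok
T0 LOAD — after: cnt=10, r=10 — load
T0 CAS — after: cnt=11, r=10 — ok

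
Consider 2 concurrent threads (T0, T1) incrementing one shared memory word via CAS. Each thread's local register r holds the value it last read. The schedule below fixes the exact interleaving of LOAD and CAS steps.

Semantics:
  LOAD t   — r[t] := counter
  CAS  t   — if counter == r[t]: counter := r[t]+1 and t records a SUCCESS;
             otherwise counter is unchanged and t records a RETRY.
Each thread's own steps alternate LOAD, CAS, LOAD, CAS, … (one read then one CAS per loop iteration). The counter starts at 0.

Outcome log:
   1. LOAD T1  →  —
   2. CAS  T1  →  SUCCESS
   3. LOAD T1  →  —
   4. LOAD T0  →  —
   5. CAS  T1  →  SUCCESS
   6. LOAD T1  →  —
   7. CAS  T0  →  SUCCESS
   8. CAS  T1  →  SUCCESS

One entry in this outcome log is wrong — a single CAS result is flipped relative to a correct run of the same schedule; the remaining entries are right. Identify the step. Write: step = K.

Re-executing:
#1 T1 reads 0
#2 T1 CAS(0→1) writes; counter now 1
#3 T1 reads 1
#4 T0 reads 1
#5 T1 CAS(1→2) writes; counter now 2
#6 T1 reads 2
#7 T0 CAS(1→2) fails; counter now 2
#8 T1 CAS(2→3) writes; counter now 3
Flip is step 7.

step = 7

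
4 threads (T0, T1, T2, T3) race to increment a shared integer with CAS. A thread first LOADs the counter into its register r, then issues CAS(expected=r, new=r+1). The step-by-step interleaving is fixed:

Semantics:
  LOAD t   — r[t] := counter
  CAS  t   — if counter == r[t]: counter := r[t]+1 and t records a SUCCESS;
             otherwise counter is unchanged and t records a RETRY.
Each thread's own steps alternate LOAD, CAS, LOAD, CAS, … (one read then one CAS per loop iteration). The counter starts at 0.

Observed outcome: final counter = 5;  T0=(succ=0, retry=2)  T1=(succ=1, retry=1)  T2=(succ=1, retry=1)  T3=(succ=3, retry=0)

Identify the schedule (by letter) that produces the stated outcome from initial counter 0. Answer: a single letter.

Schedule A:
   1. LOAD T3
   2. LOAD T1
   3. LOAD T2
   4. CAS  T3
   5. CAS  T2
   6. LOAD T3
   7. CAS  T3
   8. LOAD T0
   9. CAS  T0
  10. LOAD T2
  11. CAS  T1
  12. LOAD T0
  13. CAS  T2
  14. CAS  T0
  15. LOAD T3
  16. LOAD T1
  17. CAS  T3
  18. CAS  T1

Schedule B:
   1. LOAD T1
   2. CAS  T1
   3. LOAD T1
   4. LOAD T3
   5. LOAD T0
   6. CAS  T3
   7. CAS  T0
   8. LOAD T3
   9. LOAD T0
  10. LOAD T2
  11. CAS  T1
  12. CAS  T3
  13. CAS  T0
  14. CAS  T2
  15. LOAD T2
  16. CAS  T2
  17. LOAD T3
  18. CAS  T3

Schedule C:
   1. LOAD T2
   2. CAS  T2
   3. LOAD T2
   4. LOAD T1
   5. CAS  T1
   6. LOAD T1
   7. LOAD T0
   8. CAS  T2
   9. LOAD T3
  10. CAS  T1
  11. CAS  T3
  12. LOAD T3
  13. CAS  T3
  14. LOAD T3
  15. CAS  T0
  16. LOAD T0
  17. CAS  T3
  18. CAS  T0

Simulating candidate B:
1. LOAD T1 → mem=0 r[T1]=0 [LOAD]
2. CAS T1 → mem=1 r[T1]=0 [OK]
3. LOAD T1 → mem=1 r[T1]=1 [LOAD]
4. LOAD T3 → mem=1 r[T3]=1 [LOAD]
5. LOAD T0 → mem=1 r[T0]=1 [LOAD]
6. CAS T3 → mem=2 r[T3]=1 [OK]
7. CAS T0 → mem=2 r[T0]=1 [RETRY]
8. LOAD T3 → mem=2 r[T3]=2 [LOAD]
9. LOAD T0 → mem=2 r[T0]=2 [LOAD]
10. LOAD T2 → mem=2 r[T2]=2 [LOAD]
11. CAS T1 → mem=2 r[T1]=1 [RETRY]
12. CAS T3 → mem=3 r[T3]=2 [OK]
13. CAS T0 → mem=3 r[T0]=2 [RETRY]
14. CAS T2 → mem=3 r[T2]=2 [RETRY]
15. LOAD T2 → mem=3 r[T2]=3 [LOAD]
16. CAS T2 → mem=4 r[T2]=3 [OK]
17. LOAD T3 → mem=4 r[T3]=4 [LOAD]
18. CAS T3 → mem=5 r[T3]=4 [OK]

B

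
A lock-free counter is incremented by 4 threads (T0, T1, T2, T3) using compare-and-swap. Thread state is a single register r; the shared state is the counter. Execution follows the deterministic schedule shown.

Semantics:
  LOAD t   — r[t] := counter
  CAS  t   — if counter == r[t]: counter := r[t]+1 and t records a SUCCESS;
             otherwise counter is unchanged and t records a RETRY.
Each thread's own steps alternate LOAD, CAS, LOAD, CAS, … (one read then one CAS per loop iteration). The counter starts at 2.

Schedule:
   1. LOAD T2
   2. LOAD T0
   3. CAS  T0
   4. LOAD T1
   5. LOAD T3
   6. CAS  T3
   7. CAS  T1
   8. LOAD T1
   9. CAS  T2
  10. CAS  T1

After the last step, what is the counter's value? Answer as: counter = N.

   1) LOAD T2:  M=2  r_T2=2
   2) LOAD T0:  M=2  r_T0=2
   3) CAS  T0:  M=3  r_T0=2 ✓
   4) LOAD T1:  M=3  r_T1=3
   5) LOAD T3:  M=3  r_T3=3
   6) CAS  T3:  M=4  r_T3=3 ✓
   7) CAS  T1:  M=4  r_T1=3 ✗
   8) LOAD T1:  M=4  r_T1=4
   9) CAS  T2:  M=4  r_T2=2 ✗
  10) CAS  T1:  M=5  r_T1=4 ✓

counter = 5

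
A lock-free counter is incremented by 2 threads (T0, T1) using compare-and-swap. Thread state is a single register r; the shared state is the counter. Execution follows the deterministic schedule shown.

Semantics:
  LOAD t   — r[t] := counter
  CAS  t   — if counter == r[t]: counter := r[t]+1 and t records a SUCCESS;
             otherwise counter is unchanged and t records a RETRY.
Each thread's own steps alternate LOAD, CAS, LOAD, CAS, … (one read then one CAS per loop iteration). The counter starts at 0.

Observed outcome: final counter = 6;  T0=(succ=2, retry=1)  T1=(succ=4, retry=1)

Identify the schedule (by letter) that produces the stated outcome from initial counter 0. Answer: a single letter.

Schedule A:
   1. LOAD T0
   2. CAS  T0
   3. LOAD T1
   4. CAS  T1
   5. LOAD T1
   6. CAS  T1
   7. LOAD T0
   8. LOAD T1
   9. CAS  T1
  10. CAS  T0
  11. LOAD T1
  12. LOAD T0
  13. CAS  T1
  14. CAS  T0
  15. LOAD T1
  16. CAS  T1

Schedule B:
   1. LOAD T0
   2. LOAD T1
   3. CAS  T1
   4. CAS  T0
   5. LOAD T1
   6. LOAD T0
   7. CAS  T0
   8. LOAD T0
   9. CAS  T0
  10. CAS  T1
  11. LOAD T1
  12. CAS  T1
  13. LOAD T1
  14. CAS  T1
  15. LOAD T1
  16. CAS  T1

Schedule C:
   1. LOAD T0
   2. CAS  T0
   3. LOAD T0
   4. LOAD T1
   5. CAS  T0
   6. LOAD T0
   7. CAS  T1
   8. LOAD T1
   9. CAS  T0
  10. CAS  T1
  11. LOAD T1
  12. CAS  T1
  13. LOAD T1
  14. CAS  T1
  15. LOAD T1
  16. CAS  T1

B

Simulating candidate B:
T0 LOAD — after: cnt=0, r=0 — load
T1 LOAD — after: cnt=0, r=0 — load
T1 CAS — after: cnt=1, r=0 — ok
T0 CAS — after: cnt=1, r=0 — retry
T1 LOAD — after: cnt=1, r=1 — load
T0 LOAD — after: cnt=1, r=1 — load
T0 CAS — after: cnt=2, r=1 — ok
T0 LOAD — after: cnt=2, r=2 — load
T0 CAS — after: cnt=3, r=2 — ok
T1 CAS — after: cnt=3, r=1 — retry
T1 LOAD — after: cnt=3, r=3 — load
T1 CAS — after: cnt=4, r=3 — ok
T1 LOAD — after: cnt=4, r=4 — load
T1 CAS — after: cnt=5, r=4 — ok
T1 LOAD — after: cnt=5, r=5 — load
T1 CAS — after: cnt=6, r=5 — ok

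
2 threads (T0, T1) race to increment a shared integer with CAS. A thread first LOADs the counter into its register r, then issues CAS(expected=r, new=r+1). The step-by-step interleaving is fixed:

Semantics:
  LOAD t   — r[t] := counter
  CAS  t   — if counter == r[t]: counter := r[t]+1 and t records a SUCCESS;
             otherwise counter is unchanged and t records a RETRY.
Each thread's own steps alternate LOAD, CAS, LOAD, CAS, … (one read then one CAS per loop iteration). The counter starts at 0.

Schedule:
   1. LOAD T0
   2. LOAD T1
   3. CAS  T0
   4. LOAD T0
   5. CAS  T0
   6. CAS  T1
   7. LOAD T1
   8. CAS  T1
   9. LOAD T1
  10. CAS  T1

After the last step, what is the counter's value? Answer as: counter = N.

counter = 4

#1 T0 reads 0
#2 T1 reads 0
#3 T0 CAS(0→1) writes; counter now 1
#4 T0 reads 1
#5 T0 CAS(1→2) writes; counter now 2
#6 T1 CAS(0→1) fails; counter now 2
#7 T1 reads 2
#8 T1 CAS(2→3) writes; counter now 3
#9 T1 reads 3
#10 T1 CAS(3→4) writes; counter now 4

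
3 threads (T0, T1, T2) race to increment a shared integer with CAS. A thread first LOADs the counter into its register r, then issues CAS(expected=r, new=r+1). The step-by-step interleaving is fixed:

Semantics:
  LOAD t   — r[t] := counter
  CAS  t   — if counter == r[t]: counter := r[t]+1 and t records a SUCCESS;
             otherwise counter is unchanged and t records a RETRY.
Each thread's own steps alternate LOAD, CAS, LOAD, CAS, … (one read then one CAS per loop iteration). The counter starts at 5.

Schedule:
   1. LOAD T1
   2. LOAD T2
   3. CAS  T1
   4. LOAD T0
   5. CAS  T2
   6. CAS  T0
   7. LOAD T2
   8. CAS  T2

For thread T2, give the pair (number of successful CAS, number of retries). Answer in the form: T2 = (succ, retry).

T2 = (1, 1)

1. LOAD T1 → mem=5 r[T1]=5 [LOAD]
2. LOAD T2 → mem=5 r[T2]=5 [LOAD]
3. CAS T1 → mem=6 r[T1]=5 [OK]
4. LOAD T0 → mem=6 r[T0]=6 [LOAD]
5. CAS T2 → mem=6 r[T2]=5 [RETRY]
6. CAS T0 → mem=7 r[T0]=6 [OK]
7. LOAD T2 → mem=7 r[T2]=7 [LOAD]
8. CAS T2 → mem=8 r[T2]=7 [OK]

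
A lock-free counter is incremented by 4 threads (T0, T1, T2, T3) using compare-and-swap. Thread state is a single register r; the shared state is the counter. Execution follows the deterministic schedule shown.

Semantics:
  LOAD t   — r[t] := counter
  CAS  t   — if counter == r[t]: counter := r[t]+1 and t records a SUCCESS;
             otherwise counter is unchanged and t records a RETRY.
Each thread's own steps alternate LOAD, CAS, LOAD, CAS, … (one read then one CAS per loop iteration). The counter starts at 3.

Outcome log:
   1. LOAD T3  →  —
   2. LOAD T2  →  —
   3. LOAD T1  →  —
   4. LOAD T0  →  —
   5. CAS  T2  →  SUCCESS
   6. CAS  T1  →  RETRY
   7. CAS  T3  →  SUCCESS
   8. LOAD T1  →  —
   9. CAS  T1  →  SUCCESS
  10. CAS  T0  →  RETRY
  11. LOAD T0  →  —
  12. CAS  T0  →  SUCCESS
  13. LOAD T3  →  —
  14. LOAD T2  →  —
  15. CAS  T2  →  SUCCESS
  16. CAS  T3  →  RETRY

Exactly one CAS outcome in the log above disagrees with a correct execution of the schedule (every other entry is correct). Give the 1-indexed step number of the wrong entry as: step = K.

Correct run:
1. LOAD T3 → mem=3 r[T3]=3 [LOAD]
2. LOAD T2 → mem=3 r[T2]=3 [LOAD]
3. LOAD T1 → mem=3 r[T1]=3 [LOAD]
4. LOAD T0 → mem=3 r[T0]=3 [LOAD]
5. CAS T2 → mem=4 r[T2]=3 [OK]
6. CAS T1 → mem=4 r[T1]=3 [RETRY]
7. CAS T3 → mem=4 r[T3]=3 [RETRY]
8. LOAD T1 → mem=4 r[T1]=4 [LOAD]
9. CAS T1 → mem=5 r[T1]=4 [OK]
10. CAS T0 → mem=5 r[T0]=3 [RETRY]
11. LOAD T0 → mem=5 r[T0]=5 [LOAD]
12. CAS T0 → mem=6 r[T0]=5 [OK]
13. LOAD T3 → mem=6 r[T3]=6 [LOAD]
14. LOAD T2 → mem=6 r[T2]=6 [LOAD]
15. CAS T2 → mem=7 r[T2]=6 [OK]
16. CAS T3 → mem=7 r[T3]=6 [RETRY]
Log disagrees first at step 7.

step = 7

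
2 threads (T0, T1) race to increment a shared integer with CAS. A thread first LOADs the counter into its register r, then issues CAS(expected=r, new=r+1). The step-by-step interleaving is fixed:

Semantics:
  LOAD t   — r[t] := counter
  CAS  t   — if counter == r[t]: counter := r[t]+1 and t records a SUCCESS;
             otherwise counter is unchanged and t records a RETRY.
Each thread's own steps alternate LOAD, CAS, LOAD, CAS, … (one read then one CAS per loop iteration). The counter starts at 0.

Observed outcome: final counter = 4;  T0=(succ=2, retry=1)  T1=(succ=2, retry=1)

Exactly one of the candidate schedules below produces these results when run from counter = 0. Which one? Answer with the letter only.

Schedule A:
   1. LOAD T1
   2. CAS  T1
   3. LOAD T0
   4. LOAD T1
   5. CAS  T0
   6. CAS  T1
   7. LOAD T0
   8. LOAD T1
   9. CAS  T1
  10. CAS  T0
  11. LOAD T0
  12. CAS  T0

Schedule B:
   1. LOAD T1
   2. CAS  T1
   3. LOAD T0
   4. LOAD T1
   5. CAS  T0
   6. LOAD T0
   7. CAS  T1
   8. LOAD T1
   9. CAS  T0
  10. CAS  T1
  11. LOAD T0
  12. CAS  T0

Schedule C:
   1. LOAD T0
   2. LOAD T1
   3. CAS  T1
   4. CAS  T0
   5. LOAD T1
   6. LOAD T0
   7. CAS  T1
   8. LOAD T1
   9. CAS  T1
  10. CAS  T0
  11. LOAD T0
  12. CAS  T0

A

Simulating candidate A:
step 1: T1 LOAD ⇒ load; ctr=0 reg=0
step 2: T1 CAS ⇒ ok; ctr=1 reg=0
step 3: T0 LOAD ⇒ load; ctr=1 reg=1
step 4: T1 LOAD ⇒ load; ctr=1 reg=1
step 5: T0 CAS ⇒ ok; ctr=2 reg=1
step 6: T1 CAS ⇒ retry; ctr=2 reg=1
step 7: T0 LOAD ⇒ load; ctr=2 reg=2
step 8: T1 LOAD ⇒ load; ctr=2 reg=2
step 9: T1 CAS ⇒ ok; ctr=3 reg=2
step 10: T0 CAS ⇒ retry; ctr=3 reg=2
step 11: T0 LOAD ⇒ load; ctr=3 reg=3
step 12: T0 CAS ⇒ ok; ctr=4 reg=3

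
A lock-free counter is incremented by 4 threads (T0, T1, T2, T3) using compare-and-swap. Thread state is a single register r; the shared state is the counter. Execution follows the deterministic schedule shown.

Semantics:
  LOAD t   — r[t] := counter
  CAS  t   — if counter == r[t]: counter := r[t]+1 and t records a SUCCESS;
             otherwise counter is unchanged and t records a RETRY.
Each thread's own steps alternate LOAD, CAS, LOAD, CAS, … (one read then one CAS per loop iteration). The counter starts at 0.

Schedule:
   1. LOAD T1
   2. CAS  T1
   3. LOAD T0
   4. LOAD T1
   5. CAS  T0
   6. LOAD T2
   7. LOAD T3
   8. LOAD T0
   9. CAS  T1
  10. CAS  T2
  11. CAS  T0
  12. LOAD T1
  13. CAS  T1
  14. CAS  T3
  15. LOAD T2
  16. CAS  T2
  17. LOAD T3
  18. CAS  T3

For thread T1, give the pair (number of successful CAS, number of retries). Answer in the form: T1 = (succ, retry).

T1 LOAD — after: cnt=0, r=0 — load
T1 CAS — after: cnt=1, r=0 — ok
T0 LOAD — after: cnt=1, r=1 — load
T1 LOAD — after: cnt=1, r=1 — load
T0 CAS — after: cnt=2, r=1 — ok
T2 LOAD — after: cnt=2, r=2 — load
T3 LOAD — after: cnt=2, r=2 — load
T0 LOAD — after: cnt=2, r=2 — load
T1 CAS — after: cnt=2, r=1 — retry
T2 CAS — after: cnt=3, r=2 — ok
T0 CAS — after: cnt=3, r=2 — retry
T1 LOAD — after: cnt=3, r=3 — load
T1 CAS — after: cnt=4, r=3 — ok
T3 CAS — after: cnt=4, r=2 — retry
T2 LOAD — after: cnt=4, r=4 — load
T2 CAS — after: cnt=5, r=4 — ok
T3 LOAD — after: cnt=5, r=5 — load
T3 CAS — after: cnt=6, r=5 — ok

T1 = (2, 1)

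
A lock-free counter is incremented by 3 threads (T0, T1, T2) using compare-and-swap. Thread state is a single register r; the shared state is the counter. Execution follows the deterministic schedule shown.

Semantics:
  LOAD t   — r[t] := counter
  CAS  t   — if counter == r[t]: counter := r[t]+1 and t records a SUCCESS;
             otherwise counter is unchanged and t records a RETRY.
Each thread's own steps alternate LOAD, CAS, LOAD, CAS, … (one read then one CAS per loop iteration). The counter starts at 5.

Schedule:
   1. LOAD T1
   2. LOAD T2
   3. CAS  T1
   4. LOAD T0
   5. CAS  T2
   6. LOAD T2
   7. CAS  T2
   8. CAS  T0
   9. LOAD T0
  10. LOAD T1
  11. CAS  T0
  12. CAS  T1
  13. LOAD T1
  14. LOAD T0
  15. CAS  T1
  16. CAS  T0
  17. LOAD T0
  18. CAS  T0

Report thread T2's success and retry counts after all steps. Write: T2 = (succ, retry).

T2 = (1, 1)

step 1: T1 LOAD ⇒ load; ctr=5 reg=5
step 2: T2 LOAD ⇒ load; ctr=5 reg=5
step 3: T1 CAS ⇒ ok; ctr=6 reg=5
step 4: T0 LOAD ⇒ load; ctr=6 reg=6
step 5: T2 CAS ⇒ retry; ctr=6 reg=5
step 6: T2 LOAD ⇒ load; ctr=6 reg=6
step 7: T2 CAS ⇒ ok; ctr=7 reg=6
step 8: T0 CAS ⇒ retry; ctr=7 reg=6
step 9: T0 LOAD ⇒ load; ctr=7 reg=7
step 10: T1 LOAD ⇒ load; ctr=7 reg=7
step 11: T0 CAS ⇒ ok; ctr=8 reg=7
step 12: T1 CAS ⇒ retry; ctr=8 reg=7
step 13: T1 LOAD ⇒ load; ctr=8 reg=8
step 14: T0 LOAD ⇒ load; ctr=8 reg=8
step 15: T1 CAS ⇒ ok; ctr=9 reg=8
step 16: T0 CAS ⇒ retry; ctr=9 reg=8
step 17: T0 LOAD ⇒ load; ctr=9 reg=9
step 18: T0 CAS ⇒ ok; ctr=10 reg=9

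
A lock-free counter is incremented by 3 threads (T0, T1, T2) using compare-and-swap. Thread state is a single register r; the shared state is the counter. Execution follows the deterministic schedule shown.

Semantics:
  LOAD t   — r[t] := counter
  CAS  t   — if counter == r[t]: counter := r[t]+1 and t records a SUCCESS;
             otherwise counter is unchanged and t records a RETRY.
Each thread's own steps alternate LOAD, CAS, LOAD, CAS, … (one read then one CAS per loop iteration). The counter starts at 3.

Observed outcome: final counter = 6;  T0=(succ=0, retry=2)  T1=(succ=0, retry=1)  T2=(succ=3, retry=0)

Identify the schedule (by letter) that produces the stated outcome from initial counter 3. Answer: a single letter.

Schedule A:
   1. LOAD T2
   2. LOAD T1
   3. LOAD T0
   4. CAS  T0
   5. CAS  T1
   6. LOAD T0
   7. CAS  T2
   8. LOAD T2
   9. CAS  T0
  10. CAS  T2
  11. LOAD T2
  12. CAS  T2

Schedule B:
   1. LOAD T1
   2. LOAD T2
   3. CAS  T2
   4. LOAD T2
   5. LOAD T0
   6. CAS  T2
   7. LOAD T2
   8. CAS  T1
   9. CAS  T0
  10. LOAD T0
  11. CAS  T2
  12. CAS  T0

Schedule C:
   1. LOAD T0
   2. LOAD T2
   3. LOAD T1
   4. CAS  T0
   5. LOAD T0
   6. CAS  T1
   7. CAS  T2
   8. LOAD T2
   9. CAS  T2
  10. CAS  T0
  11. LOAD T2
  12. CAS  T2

B

Tracing schedule B:
1. LOAD T1 → mem=3 r[T1]=3 [LOAD]
2. LOAD T2 → mem=3 r[T2]=3 [LOAD]
3. CAS T2 → mem=4 r[T2]=3 [OK]
4. LOAD T2 → mem=4 r[T2]=4 [LOAD]
5. LOAD T0 → mem=4 r[T0]=4 [LOAD]
6. CAS T2 → mem=5 r[T2]=4 [OK]
7. LOAD T2 → mem=5 r[T2]=5 [LOAD]
8. CAS T1 → mem=5 r[T1]=3 [RETRY]
9. CAS T0 → mem=5 r[T0]=4 [RETRY]
10. LOAD T0 → mem=5 r[T0]=5 [LOAD]
11. CAS T2 → mem=6 r[T2]=5 [OK]
12. CAS T0 → mem=6 r[T0]=5 [RETRY]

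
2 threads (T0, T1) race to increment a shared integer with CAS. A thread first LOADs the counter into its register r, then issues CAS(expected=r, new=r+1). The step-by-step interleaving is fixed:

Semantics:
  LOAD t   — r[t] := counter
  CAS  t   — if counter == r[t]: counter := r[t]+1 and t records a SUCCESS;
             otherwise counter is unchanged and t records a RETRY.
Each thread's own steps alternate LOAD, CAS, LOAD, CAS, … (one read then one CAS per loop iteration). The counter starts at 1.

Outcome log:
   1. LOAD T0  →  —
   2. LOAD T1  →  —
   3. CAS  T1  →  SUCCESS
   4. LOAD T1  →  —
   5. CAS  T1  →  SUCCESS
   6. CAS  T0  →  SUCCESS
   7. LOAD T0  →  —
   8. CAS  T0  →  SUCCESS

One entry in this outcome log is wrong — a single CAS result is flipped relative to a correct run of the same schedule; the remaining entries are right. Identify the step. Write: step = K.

Correct run:
[1] T0.load  rd  (counter 1, T0.r 1)
[2] T1.load  rd  (counter 1, T1.r 1)
[3] T1.cas  hit  (counter 2, T1.r 1)
[4] T1.load  rd  (counter 2, T1.r 2)
[5] T1.cas  hit  (counter 3, T1.r 2)
[6] T0.cas  miss  (counter 3, T0.r 1)
[7] T0.load  rd  (counter 3, T0.r 3)
[8] T0.cas  hit  (counter 4, T0.r 3)
Flip is step 6.

step = 6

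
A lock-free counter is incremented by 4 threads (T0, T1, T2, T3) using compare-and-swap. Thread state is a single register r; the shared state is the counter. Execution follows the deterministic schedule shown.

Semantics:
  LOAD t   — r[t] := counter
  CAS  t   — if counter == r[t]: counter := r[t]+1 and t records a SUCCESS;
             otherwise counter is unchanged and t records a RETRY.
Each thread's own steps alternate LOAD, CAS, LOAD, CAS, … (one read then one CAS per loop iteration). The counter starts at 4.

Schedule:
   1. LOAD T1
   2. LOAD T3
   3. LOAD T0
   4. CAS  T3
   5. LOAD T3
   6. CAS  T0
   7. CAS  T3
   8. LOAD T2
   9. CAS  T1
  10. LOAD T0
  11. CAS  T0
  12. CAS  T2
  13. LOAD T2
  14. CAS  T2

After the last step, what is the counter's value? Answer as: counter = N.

#1 T1 reads 4
#2 T3 reads 4
#3 T0 reads 4
#4 T3 CAS(4→5) writes; counter now 5
#5 T3 reads 5
#6 T0 CAS(4→5) fails; counter now 5
#7 T3 CAS(5→6) writes; counter now 6
#8 T2 reads 6
#9 T1 CAS(4→5) fails; counter now 6
#10 T0 reads 6
#11 T0 CAS(6→7) writes; counter now 7
#12 T2 CAS(6→7) fails; counter now 7
#13 T2 reads 7
#14 T2 CAS(7→8) writes; counter now 8

counter = 8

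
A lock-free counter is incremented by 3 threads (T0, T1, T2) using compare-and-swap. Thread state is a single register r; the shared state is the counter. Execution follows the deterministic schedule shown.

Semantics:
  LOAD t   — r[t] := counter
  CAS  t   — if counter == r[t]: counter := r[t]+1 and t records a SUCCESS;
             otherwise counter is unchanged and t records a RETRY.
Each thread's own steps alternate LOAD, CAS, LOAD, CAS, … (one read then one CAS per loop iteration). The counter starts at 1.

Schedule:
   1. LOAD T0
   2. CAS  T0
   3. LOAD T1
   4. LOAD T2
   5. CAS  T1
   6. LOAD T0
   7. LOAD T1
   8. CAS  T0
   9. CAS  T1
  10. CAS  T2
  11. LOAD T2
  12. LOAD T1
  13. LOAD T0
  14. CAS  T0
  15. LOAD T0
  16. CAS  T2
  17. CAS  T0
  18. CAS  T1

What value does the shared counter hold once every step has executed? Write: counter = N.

1. LOAD T0 → mem=1 r[T0]=1 [LOAD]
2. CAS T0 → mem=2 r[T0]=1 [OK]
3. LOAD T1 → mem=2 r[T1]=2 [LOAD]
4. LOAD T2 → mem=2 r[T2]=2 [LOAD]
5. CAS T1 → mem=3 r[T1]=2 [OK]
6. LOAD T0 → mem=3 r[T0]=3 [LOAD]
7. LOAD T1 → mem=3 r[T1]=3 [LOAD]
8. CAS T0 → mem=4 r[T0]=3 [OK]
9. CAS T1 → mem=4 r[T1]=3 [RETRY]
10. CAS T2 → mem=4 r[T2]=2 [RETRY]
11. LOAD T2 → mem=4 r[T2]=4 [LOAD]
12. LOAD T1 → mem=4 r[T1]=4 [LOAD]
13. LOAD T0 → mem=4 r[T0]=4 [LOAD]
14. CAS T0 → mem=5 r[T0]=4 [OK]
15. LOAD T0 → mem=5 r[T0]=5 [LOAD]
16. CAS T2 → mem=5 r[T2]=4 [RETRY]
17. CAS T0 → mem=6 r[T0]=5 [OK]
18. CAS T1 → mem=6 r[T1]=4 [RETRY]

counter = 6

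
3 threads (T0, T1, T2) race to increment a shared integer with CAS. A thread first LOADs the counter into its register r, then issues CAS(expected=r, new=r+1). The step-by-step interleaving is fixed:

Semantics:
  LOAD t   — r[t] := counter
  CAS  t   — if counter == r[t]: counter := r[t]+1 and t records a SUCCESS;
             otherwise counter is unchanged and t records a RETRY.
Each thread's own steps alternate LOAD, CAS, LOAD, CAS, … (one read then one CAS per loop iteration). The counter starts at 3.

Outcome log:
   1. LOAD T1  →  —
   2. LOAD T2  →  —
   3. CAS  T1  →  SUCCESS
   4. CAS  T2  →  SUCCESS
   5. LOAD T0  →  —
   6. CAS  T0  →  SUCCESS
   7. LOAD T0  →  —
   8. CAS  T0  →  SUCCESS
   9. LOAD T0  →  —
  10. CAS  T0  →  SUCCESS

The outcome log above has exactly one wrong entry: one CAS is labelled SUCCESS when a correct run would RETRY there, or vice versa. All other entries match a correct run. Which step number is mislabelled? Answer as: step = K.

step = 4

Correct run:
   1) LOAD T1:  M=3  r_T1=3
   2) LOAD T2:  M=3  r_T2=3
   3) CAS  T1:  M=4  r_T1=3 ✓
   4) CAS  T2:  M=4  r_T2=3 ✗
   5) LOAD T0:  M=4  r_T0=4
   6) CAS  T0:  M=5  r_T0=4 ✓
   7) LOAD T0:  M=5  r_T0=5
   8) CAS  T0:  M=6  r_T0=5 ✓
   9) LOAD T0:  M=6  r_T0=6
  10) CAS  T0:  M=7  r_T0=6 ✓
Flip is step 4.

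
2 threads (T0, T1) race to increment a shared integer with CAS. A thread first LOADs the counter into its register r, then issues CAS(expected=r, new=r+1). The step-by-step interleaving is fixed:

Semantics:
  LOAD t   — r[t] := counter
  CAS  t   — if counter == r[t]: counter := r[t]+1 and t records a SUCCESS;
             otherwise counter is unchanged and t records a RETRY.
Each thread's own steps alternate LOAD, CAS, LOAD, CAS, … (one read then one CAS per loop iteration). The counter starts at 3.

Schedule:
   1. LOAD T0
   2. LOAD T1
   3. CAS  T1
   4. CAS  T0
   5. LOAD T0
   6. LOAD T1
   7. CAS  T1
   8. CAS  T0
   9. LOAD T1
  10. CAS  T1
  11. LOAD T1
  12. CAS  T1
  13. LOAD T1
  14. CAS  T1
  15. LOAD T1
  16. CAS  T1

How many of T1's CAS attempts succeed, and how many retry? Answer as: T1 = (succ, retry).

T1 = (6, 0)

[1] T0.load  rd  (counter 3, T0.r 3)
[2] T1.load  rd  (counter 3, T1.r 3)
[3] T1.cas  hit  (counter 4, T1.r 3)
[4] T0.cas  miss  (counter 4, T0.r 3)
[5] T0.load  rd  (counter 4, T0.r 4)
[6] T1.load  rd  (counter 4, T1.r 4)
[7] T1.cas  hit  (counter 5, T1.r 4)
[8] T0.cas  miss  (counter 5, T0.r 4)
[9] T1.load  rd  (counter 5, T1.r 5)
[10] T1.cas  hit  (counter 6, T1.r 5)
[11] T1.load  rd  (counter 6, T1.r 6)
[12] T1.cas  hit  (counter 7, T1.r 6)
[13] T1.load  rd  (counter 7, T1.r 7)
[14] T1.cas  hit  (counter 8, T1.r 7)
[15] T1.load  rd  (counter 8, T1.r 8)
[16] T1.cas  hit  (counter 9, T1.r 8)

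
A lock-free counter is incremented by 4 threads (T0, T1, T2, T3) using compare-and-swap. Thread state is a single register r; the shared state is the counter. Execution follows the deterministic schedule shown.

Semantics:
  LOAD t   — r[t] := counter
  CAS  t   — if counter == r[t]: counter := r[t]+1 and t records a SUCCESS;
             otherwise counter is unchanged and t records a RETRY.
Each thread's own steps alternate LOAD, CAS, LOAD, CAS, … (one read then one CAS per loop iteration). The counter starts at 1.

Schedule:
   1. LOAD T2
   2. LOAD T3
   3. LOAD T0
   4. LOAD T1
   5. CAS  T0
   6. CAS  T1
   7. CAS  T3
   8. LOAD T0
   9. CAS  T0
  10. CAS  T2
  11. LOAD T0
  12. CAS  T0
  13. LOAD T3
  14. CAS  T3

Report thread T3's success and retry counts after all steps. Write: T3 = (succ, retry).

step 1: T2 LOAD ⇒ load; ctr=1 reg=1
step 2: T3 LOAD ⇒ load; ctr=1 reg=1
step 3: T0 LOAD ⇒ load; ctr=1 reg=1
step 4: T1 LOAD ⇒ load; ctr=1 reg=1
step 5: T0 CAS ⇒ ok; ctr=2 reg=1
step 6: T1 CAS ⇒ retry; ctr=2 reg=1
step 7: T3 CAS ⇒ retry; ctr=2 reg=1
step 8: T0 LOAD ⇒ load; ctr=2 reg=2
step 9: T0 CAS ⇒ ok; ctr=3 reg=2
step 10: T2 CAS ⇒ retry; ctr=3 reg=1
step 11: T0 LOAD ⇒ load; ctr=3 reg=3
step 12: T0 CAS ⇒ ok; ctr=4 reg=3
step 13: T3 LOAD ⇒ load; ctr=4 reg=4
step 14: T3 CAS ⇒ ok; ctr=5 reg=4

T3 = (1, 1)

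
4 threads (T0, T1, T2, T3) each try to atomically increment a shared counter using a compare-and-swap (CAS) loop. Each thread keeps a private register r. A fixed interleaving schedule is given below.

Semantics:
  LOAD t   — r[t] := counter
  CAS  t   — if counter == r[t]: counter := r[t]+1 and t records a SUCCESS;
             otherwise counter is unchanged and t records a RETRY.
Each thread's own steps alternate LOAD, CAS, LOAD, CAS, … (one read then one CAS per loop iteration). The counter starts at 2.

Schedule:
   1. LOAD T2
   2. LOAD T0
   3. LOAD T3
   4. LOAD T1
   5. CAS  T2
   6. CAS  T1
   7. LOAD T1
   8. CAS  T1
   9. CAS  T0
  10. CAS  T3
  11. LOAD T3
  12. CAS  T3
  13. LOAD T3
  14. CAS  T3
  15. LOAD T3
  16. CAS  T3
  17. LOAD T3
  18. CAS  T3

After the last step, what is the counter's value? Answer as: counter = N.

counter = 8

1. LOAD T2 → mem=2 r[T2]=2 [LOAD]
2. LOAD T0 → mem=2 r[T0]=2 [LOAD]
3. LOAD T3 → mem=2 r[T3]=2 [LOAD]
4. LOAD T1 → mem=2 r[T1]=2 [LOAD]
5. CAS T2 → mem=3 r[T2]=2 [OK]
6. CAS T1 → mem=3 r[T1]=2 [RETRY]
7. LOAD T1 → mem=3 r[T1]=3 [LOAD]
8. CAS T1 → mem=4 r[T1]=3 [OK]
9. CAS T0 → mem=4 r[T0]=2 [RETRY]
10. CAS T3 → mem=4 r[T3]=2 [RETRY]
11. LOAD T3 → mem=4 r[T3]=4 [LOAD]
12. CAS T3 → mem=5 r[T3]=4 [OK]
13. LOAD T3 → mem=5 r[T3]=5 [LOAD]
14. CAS T3 → mem=6 r[T3]=5 [OK]
15. LOAD T3 → mem=6 r[T3]=6 [LOAD]
16. CAS T3 → mem=7 r[T3]=6 [OK]
17. LOAD T3 → mem=7 r[T3]=7 [LOAD]
18. CAS T3 → mem=8 r[T3]=7 [OK]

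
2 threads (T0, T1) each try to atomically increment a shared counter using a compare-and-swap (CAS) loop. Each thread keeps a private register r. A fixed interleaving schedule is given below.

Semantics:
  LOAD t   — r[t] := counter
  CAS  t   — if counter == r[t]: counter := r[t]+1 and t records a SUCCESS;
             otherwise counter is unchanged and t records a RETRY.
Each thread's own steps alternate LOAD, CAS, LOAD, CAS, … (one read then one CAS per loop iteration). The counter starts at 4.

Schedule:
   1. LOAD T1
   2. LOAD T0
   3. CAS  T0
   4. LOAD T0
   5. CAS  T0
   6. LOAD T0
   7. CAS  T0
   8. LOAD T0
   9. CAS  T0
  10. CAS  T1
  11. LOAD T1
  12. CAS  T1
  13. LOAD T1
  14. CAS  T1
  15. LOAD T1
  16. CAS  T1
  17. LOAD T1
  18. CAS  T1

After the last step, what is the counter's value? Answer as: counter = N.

   1) LOAD T1:  M=4  r_T1=4
   2) LOAD T0:  M=4  r_T0=4
   3) CAS  T0:  M=5  r_T0=4 ✓
   4) LOAD T0:  M=5  r_T0=5
   5) CAS  T0:  M=6  r_T0=5 ✓
   6) LOAD T0:  M=6  r_T0=6
   7) CAS  T0:  M=7  r_T0=6 ✓
   8) LOAD T0:  M=7  r_T0=7
   9) CAS  T0:  M=8  r_T0=7 ✓
  10) CAS  T1:  M=8  r_T1=4 ✗
  11) LOAD T1:  M=8  r_T1=8
  12) CAS  T1:  M=9  r_T1=8 ✓
  13) LOAD T1:  M=9  r_T1=9
  14) CAS  T1:  M=10  r_T1=9 ✓
  15) LOAD T1:  M=10  r_T1=10
  16) CAS  T1:  M=11  r_T1=10 ✓
  17) LOAD T1:  M=11  r_T1=11
  18) CAS  T1:  M=12  r_T1=11 ✓

counter = 12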